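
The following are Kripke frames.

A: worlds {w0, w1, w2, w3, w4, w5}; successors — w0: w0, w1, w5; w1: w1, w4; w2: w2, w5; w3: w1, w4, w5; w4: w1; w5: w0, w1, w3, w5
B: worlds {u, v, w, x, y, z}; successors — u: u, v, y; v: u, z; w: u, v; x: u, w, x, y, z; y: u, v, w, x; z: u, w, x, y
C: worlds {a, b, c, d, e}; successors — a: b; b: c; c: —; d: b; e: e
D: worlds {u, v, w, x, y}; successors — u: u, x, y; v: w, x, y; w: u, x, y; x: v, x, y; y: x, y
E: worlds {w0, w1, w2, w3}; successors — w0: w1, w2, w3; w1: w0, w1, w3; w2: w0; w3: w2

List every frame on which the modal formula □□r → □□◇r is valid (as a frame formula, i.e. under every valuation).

A, B, D

This is the axiom for a generalized confluence (Geach) condition; its first-order frame correspondent is ∀x ∀z (xR²z → ∃w (xR²w ∧ zRw)).
A: holds.
B: holds.
C: fails — aR²c but no w with aR²w and cRw.
D: holds.
E: fails — w2R²w2 but no w with w2R²w and w2Rw.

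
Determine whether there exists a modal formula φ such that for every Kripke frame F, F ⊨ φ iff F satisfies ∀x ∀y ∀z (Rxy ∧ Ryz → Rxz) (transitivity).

The condition is transitivity. A defining modal formula is □p → □□p.
Suppose □p→□□p is valid. Take Rxy, Ryz and set V(p)={w : Rxw}. Then □p at x, so □□p at x, so □p at y, so p at z, i.e. Rxz.

Yes, by □p → □□p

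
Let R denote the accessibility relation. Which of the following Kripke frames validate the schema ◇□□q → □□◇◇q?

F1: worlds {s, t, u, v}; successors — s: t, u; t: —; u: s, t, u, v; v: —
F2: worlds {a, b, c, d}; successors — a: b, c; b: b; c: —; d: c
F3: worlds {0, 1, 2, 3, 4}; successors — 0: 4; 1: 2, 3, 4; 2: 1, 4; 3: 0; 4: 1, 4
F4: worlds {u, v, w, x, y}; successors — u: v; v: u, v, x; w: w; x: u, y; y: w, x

F3

Frame correspondent (Sahlqvist): ∀x ∀y ∀z ((xRy ∧ xR²z) → ∃w (yR²w ∧ zR²w)) — i.e. a generalized confluence (Geach) condition.
F1: fails — sRt, sR²s but no w with tR²w and sR²w.
F2: fails — aRc, aR²b but no w with cR²w and bR²w.
F3: satisfies the condition.
F4: fails — xRu, xR²w but no t with uR²t and wR²t.
Valid on: F3.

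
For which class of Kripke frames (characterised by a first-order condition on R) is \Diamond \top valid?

seriality

◇⊤ holds at w iff w has a successor, so frame-validity of ◇⊤ is exactly seriality. Equivalently via □r → ◇r:
Suppose □r→◇r is valid. At any x set V(r)=W. Then □r at x, so ◇r at x, so x has a successor.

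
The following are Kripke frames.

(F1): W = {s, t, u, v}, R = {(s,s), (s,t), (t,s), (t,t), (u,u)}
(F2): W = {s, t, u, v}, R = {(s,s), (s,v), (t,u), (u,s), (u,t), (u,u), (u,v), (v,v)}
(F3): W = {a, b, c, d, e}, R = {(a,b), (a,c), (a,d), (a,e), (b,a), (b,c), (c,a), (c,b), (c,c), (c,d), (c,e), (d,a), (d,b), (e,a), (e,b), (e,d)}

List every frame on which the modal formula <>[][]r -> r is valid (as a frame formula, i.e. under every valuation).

(F1), (F3)

This is the axiom for a generalized confluence (Geach) condition; its first-order frame correspondent is forall x forall y (xRy -> exists w (y R^2 w & x = w)).
(F1): satisfies the condition.
(F2): fails — sRv but no w with vR²w and s=w.
(F3): satisfies the condition.
Valid on: (F1), (F3).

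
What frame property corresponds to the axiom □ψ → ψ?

Suppose □ψ→ψ is valid. At any x set V(ψ)={w : Rxw}. Then □ψ holds at x, so ψ holds at x, i.e. Rxx.
Conversely, any frame satisfying ∀x Rxx validates the schema.
So the correspondent is reflexivity.

Reflexivity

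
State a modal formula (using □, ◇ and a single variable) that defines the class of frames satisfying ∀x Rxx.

□s → s

A defining formula is □s → s (the T axiom).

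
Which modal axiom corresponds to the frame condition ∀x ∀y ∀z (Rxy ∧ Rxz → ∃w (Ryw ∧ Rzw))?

◇□q → □◇q

This is convergence; the standard corresponding axiom is .2: ◇□q → □◇q.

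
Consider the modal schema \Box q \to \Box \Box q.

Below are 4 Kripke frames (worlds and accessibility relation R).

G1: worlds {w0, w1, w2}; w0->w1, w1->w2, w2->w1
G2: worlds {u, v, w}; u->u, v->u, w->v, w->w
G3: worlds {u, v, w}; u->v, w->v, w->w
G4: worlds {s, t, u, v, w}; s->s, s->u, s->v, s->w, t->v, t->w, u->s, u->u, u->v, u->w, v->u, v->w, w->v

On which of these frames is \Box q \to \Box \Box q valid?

The schema corresponds to transitivity: \forall x \forall y \forall z (Rxy \wedge Ryz \to Rxz).
G1: fails — Rw1w2 and Rw2w1 but not Rw1w1.
G2: fails — Rwv and Rvu but not Rwu.
G3: ✓.
G4: fails — Rtv and Rvu but not Rtu.
Valid on: G3.

G3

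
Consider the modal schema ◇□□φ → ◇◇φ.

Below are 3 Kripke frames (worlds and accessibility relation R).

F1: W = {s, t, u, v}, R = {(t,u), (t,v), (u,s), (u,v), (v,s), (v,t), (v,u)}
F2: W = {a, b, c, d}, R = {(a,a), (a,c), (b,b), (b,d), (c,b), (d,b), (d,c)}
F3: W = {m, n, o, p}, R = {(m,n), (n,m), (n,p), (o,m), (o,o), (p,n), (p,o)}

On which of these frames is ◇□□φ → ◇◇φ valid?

F2

The schema corresponds to a generalized confluence (Geach) condition: ∀x ∀y (xRy → ∃w (yR²w ∧ xR²w)).
F1: fails — uRs but no w with sR²w and uR²w.
F2: condition met.
F3: fails — mRn but no w with nR²w and mR²w.
Valid on: F2.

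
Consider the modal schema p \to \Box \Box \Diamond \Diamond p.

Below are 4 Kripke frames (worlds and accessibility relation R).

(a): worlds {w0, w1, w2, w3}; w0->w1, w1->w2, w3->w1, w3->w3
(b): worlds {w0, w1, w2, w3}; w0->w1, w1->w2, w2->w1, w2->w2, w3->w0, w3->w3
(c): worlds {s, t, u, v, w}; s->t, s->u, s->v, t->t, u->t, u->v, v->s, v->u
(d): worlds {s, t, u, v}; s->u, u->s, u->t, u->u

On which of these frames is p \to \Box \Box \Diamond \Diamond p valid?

none

Frame correspondent (Sahlqvist): \forall x \forall z (x R^2 z \to \exists w (x = w \wedge z R^2 w)) — i.e. a generalized confluence (Geach) condition.
(a): fails — w0R²w2 but no w with w0=w and w2R²w.
(b): fails — w0R²w2 but no w with w0=w and w2R²w.
(c): fails — sR²t but no w* with s=w* and tR²w*.
(d): fails — sR²t but no w with s=w and tR²w.
Valid on no frame.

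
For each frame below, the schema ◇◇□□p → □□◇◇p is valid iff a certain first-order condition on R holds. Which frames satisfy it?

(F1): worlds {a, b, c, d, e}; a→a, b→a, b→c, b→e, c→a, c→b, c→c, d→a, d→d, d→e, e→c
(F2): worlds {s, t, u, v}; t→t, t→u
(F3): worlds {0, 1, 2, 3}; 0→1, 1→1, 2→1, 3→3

Frame correspondent (Sahlqvist): ∀x ∀y ∀z ((xR²y ∧ xR²z) → ∃w (yR²w ∧ zR²w)) — i.e. a generalized confluence (Geach) condition.
(F1): condition met.
(F2): fails — tR²t, tR²u but no w with tR²w and uR²w.
(F3): condition met.

(F1), (F3)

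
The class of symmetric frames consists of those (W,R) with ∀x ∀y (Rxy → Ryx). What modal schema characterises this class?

This is symmetry; the standard corresponding axiom is B: ψ → □◇ψ.

ψ → □◇ψ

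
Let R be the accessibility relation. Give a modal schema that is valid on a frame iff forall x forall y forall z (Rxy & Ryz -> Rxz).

A defining formula is □q → □□q (the 4 axiom).
Suppose □q→□□q is valid. Take Rxy, Ryz and set V(q)={w : Rxw}. Then □q at x, so □□q at x, so □q at y, so q at z, i.e. Rxz.

□q → □□q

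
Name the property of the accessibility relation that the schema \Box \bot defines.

□⊥ is valid iff no world has any successor (otherwise □⊥ fails at any world with one).

Emptiness of R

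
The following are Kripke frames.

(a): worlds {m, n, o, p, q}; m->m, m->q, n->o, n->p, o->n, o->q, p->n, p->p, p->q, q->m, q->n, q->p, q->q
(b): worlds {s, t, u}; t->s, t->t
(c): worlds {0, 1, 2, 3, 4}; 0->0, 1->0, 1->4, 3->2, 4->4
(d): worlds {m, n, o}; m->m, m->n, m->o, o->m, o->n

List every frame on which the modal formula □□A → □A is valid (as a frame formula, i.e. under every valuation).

The schema corresponds to density: ∀x ∀y (Rxy → ∃z (Rxz ∧ Rzy)).
(a): fails — Rno but no z with Rnz and Rzo.
(b): condition met.
(c): fails — R32 but no z with R3z and Rz2.
(d): condition met.

(b), (d)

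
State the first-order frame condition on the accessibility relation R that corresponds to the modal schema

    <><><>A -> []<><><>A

forall x forall y forall z ((x R^3 y & xRz) -> exists w (y = w & z R^3 w))

This is a Sahlqvist (Geach-type) schema ◇^3□^0A → □^1◇^3A.
First-order correspondent: forall x forall y forall z ((x R^3 y & xRz) -> exists w (y = w & z R^3 w)).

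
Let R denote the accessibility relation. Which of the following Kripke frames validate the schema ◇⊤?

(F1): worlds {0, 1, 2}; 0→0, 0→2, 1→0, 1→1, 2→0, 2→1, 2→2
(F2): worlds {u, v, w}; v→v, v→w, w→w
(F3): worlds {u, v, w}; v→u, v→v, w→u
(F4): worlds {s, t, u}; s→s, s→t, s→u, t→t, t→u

Frame correspondent (Sahlqvist): ∀x ∃y Rxy — i.e. seriality.
(F1): condition met.
(F2): fails — world u has no successor.
(F3): fails — world u has no successor.
(F4): fails — world u has no successor.

(F1)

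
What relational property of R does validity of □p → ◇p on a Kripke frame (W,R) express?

Suppose □p→◇p is valid. At any x set V(p)=W. Then □p at x, so ◇p at x, so x has a successor.

seriality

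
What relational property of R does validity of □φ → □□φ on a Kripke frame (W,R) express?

Transitivity

Suppose □φ→□□φ is valid. Take Rxy, Ryz and set V(φ)={w : Rxw}. Then □φ at x, so □□φ at x, so □φ at y, so φ at z, i.e. Rxz.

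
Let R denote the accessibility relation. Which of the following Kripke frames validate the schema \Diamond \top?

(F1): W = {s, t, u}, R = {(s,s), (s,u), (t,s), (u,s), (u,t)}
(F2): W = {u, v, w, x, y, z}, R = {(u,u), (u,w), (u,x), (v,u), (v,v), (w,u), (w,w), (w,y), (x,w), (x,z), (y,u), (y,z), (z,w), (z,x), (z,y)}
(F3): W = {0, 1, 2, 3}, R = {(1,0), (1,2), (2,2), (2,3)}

This is the axiom for seriality; its first-order frame correspondent is \forall x \exists y Rxy.
(F1): holds.
(F2): holds.
(F3): fails — world 0 has no successor.
Valid on: (F1), (F2).

(F1), (F2)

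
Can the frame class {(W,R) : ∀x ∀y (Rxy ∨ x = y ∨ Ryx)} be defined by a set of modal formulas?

Not definable by any modal formula

Any modally definable frame class is closed under disjoint unions.
Take 3 disjoint single-world reflexive frames: each is trivially connected, but their disjoint union has 3 worlds with no edge between distinct components, so it is not connected.
So no modal formula (or set of formulas) defines exactly the connected frames.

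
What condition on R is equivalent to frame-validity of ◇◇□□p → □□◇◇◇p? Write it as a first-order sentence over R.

This is a Sahlqvist (Geach-type) schema ◇^2□^2p → □^2◇^3p.
First-order correspondent: ∀x ∀y ∀z ((xR²y ∧ xR²z) → ∃w (yR²w ∧ zR³w)).

∀x ∀y ∀z ((xR²y ∧ xR²z) → ∃w (yR²w ∧ zR³w))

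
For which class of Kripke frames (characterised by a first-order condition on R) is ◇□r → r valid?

symmetry: ∀x ∀y (Rxy → Ryx)

This is frame-equivalent to r → □◇r (substitute ¬r for r and contrapose).
Suppose r→□◇r is valid. Take Rxy and set V(r)={x}. Then r at x, so □◇r at x, so ◇r at y, so some z with Ryz has r; z=x, i.e. Ryx.
The converse is a direct semantic check.
So the correspondent is symmetry.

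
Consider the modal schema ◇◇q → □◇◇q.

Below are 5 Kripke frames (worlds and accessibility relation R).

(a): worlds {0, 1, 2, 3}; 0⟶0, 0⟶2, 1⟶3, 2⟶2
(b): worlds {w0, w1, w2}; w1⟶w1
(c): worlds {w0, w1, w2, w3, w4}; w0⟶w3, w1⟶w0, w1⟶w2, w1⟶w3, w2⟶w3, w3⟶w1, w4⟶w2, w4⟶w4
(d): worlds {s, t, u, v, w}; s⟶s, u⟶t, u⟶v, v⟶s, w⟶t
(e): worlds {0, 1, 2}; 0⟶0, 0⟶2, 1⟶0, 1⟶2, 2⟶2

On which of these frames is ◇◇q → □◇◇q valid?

Frame correspondent (Sahlqvist): ∀x ∀y ∀z ((xR²y ∧ xRz) → ∃w (y = w ∧ zR²w)) — i.e. a generalized confluence (Geach) condition.
(a): fails — 0R²0, 0R2 but no w with 0=w and 2R²w.
(b): ✓.
(c): fails — w0R²w1, w0Rw3 but no w with w1=w and w3R²w.
(d): fails — uR²s, uRt but no w* with s=w* and tR²w*.
(e): fails — 0R²0, 0R2 but no w with 0=w and 2R²w.
Valid on: (b).

(b)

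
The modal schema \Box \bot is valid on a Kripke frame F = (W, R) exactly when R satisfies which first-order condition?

This schema is the Ver axiom.
Its frame correspondent is emptiness of R — \forall x \forall y \neg Rxy.

emptiness of R: \forall x \forall y \neg Rxy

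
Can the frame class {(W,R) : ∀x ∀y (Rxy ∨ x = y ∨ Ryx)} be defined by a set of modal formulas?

No — not modally definable

Modal frame validity is preserved under disjoint unions.
Take 4 disjoint single-world reflexive frames: each is trivially connected, but their disjoint union has 4 worlds with no edge between distinct components, so it is not connected.
So no modal formula (or set of formulas) defines exactly the connected frames.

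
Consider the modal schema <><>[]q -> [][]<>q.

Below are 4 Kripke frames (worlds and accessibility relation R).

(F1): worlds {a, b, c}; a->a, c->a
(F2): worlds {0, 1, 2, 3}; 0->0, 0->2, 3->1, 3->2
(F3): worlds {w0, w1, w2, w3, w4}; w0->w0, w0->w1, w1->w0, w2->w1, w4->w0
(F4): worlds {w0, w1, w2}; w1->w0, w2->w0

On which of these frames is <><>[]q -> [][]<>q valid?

(F1), (F3), (F4)

The schema corresponds to a generalized confluence (Geach) condition: forall x forall y forall z ((x R^2 y & x R^2 z) -> exists w (yRw & zRw)).
(F1): satisfies the condition.
(F2): fails — 0R²0, 0R²2 but no w with 0Rw and 2Rw.
(F3): satisfies the condition.
(F4): satisfies the condition.
Valid on: (F1), (F3), (F4).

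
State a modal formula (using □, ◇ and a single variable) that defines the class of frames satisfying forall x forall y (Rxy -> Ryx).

The condition is symmetry. The B schema r → □◇r defines it.
Suppose r→□◇r is valid. Take Rxy and set V(r)={x}. Then r at x, so □◇r at x, so ◇r at y, so some z with Ryz has r; z=x, i.e. Ryx.

r → □◇r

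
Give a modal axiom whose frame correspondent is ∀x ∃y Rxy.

A defining formula is □s → ◇s (the D axiom).
Suppose □s→◇s is valid. At any x set V(s)=W. Then □s at x, so ◇s at x, so x has a successor.

□s → ◇s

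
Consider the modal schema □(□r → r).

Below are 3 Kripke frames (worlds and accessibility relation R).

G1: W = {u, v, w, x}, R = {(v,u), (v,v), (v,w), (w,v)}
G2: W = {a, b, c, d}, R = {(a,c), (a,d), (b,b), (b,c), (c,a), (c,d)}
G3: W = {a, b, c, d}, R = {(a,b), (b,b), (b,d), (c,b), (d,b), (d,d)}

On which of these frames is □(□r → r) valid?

Frame correspondent (Sahlqvist): ∀x ∀y (Rxy → Ryy) — i.e. shift-reflexivity.
G1: fails — Rvu but not Ruu.
G2: fails — Rbc but not Rcc.
G3: holds.

G3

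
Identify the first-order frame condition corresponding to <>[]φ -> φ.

Symmetry

This is frame-equivalent to φ → □◇φ (substitute ¬φ for φ and contrapose).
Suppose φ→□◇φ is valid. Take Rxy and set V(φ)={x}. Then φ at x, so □◇φ at x, so ◇φ at y, so some z with Ryz has φ; z=x, i.e. Ryx.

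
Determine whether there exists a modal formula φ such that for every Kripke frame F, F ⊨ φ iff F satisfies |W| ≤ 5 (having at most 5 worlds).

No

If a class were modally definable it would be closed under disjoint unions (Goldblatt–Thomason).
Any modal formula valid on each of 6 disjoint one-world frames is valid on their disjoint union (validity is preserved under disjoint unions). Each one-world frame has |W|=1≤5, but the union has |W|=6.
So the class is not modally definable.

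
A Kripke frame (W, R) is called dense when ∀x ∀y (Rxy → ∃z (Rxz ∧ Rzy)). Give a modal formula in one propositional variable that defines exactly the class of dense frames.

□□p → □p

The condition is density. The C4 schema □□p → □p defines it.
Suppose □□p→□p is valid. Take Rxy and set V(p)={w : xR²w}. Then □□p at x, so □p at x, so p at y, i.e. ∃z(Rxz∧Rzy).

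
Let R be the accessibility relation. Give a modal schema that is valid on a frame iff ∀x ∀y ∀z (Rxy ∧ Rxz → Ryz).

◇p → □◇p

A defining formula is ◇p → □◇p (the 5 axiom).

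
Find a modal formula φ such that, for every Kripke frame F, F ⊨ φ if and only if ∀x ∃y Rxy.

A defining formula is □r → ◇r (the D axiom).

□r → ◇r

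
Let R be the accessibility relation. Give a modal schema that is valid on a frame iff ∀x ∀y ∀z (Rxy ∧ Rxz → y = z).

◇ψ → □ψ

The condition is partial functionality. The CD schema ◇ψ → □ψ defines it.
Suppose ◇ψ→□ψ is valid. Take Rxy, Rxz and set V(ψ)={y}. Then ◇ψ at x, so □ψ at x, so ψ at z, i.e. z=y.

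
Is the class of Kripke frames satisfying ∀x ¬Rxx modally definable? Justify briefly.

Any modally definable frame class is closed under surjective bounded morphisms.
The 5-cycle (worlds w0,w1,w2,w3,w4 with w0→w1→w2→w3→w4→w0) is irreflexive, and the map sending every world to a single reflexive point • is a surjective bounded morphism (forth: every edge maps to (•,•); back: every world has a successor). So any modal formula valid on the 5-cycle is also valid on the reflexive point, which is not irreflexive.
Hence irreflexivity is not modally definable.

Not definable by any modal formula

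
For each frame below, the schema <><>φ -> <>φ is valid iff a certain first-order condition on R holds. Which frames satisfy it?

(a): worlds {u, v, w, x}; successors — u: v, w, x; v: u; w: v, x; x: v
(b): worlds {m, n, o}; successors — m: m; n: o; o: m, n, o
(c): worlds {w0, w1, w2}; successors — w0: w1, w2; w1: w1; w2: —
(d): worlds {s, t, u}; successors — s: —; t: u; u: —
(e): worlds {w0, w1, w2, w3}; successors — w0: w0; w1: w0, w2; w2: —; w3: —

This is the axiom for transitivity; its first-order frame correspondent is forall x forall y forall z (Rxy & Ryz -> Rxz).
(a): fails — Ruv and Rvu but not Ruu.
(b): fails — Rno and Rom but not Rnm.
(c): holds.
(d): holds.
(e): holds.

(c), (d), (e)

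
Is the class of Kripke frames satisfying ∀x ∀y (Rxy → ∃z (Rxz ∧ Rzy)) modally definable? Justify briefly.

Yes, by □□r → □r

Yes: it is density, defined by the C4 schema □□r → □r.
Suppose □□r→□r is valid. Take Rxy and set V(r)={w : xR²w}. Then □□r at x, so □r at x, so r at y, i.e. ∃z(Rxz∧Rzy).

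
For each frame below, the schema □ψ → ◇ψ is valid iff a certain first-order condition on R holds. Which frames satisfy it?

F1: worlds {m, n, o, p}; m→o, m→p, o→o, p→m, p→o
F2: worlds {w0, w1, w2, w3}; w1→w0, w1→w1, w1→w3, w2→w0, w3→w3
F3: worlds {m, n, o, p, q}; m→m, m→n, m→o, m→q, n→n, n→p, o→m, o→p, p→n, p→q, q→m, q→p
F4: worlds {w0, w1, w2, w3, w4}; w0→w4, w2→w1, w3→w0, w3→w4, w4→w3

F3

This is the axiom for seriality; its first-order frame correspondent is ∀x ∃y Rxy.
F1: fails — world n has no successor.
F2: fails — world w0 has no successor.
F3: ✓.
F4: fails — world w1 has no successor.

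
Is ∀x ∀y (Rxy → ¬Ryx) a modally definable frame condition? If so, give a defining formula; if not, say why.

No — not modally definable

Modal frame validity is preserved under surjective bounded morphisms.
The 4-cycle (worlds 0,1,2,3 with 0→1→2→3→0) is asymmetric. Mapping every world to a single reflexive point • is a surjective bounded morphism, and the reflexive point is not asymmetric (R•• but asymmetry requires ¬R••).
So no modal formula (or set of formulas) defines exactly the asymmetric frames.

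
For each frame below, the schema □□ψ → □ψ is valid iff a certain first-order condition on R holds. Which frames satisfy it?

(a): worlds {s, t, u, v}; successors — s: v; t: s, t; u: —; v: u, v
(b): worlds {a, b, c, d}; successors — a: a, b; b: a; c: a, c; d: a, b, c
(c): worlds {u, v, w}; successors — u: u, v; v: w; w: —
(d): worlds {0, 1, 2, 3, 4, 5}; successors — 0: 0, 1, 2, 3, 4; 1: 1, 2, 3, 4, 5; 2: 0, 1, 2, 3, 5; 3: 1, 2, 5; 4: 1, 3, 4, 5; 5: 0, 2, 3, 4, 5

(a), (b), (d)

This is the axiom for density; its first-order frame correspondent is ∀x ∀y (Rxy → ∃z (Rxz ∧ Rzy)).
(a): holds.
(b): holds.
(c): fails — Rvw but no z with Rvz and Rzw.
(d): holds.
Valid on: (a), (b), (d).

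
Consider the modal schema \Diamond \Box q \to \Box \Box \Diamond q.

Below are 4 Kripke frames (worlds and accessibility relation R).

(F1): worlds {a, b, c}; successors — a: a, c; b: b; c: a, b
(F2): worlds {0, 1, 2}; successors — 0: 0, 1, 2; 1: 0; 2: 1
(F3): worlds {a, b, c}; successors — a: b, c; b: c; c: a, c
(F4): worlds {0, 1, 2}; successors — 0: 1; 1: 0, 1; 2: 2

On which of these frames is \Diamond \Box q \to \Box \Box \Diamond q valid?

The schema corresponds to a generalized confluence (Geach) condition: \forall x \forall y \forall z ((xRy \wedge x R^2 z) \to \exists w (yRw \wedge zRw)).
(F1): fails — aRa, aR²b but no w with aRw and bRw.
(F2): fails — 0R1, 0R²2 but no w with 1Rw and 2Rw.
(F3): condition met.
(F4): condition met.
Valid on: (F3), (F4).

(F3), (F4)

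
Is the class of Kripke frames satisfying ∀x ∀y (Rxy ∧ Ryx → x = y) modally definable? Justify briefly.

Any modally definable frame class is closed under surjective bounded morphisms.
The 8-cycle (worlds w0,w1,w2,w3,w4,w5,w6,w7 with w0→w1→w2→w3→w4→w5→w6→w7→w0) is antisymmetric. Sending even-indexed worlds to s and odd-indexed worlds to t is a surjective bounded morphism onto the two-world frame with s↔t, which is not antisymmetric.
Hence antisymmetry is not modally definable.

No — not modally definable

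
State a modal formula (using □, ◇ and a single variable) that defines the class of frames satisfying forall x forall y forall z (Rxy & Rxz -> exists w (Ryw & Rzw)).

A defining formula is ◇□r → □◇r (the .2 axiom).
Suppose ◇□r→□◇r is valid. Take Rxy, Rxz and set V(r)={w : Ryw}. Then □r at y so ◇□r at x, so □◇r at x, so ◇r at z, giving w with Rzw and Ryw.

◇□r → □◇r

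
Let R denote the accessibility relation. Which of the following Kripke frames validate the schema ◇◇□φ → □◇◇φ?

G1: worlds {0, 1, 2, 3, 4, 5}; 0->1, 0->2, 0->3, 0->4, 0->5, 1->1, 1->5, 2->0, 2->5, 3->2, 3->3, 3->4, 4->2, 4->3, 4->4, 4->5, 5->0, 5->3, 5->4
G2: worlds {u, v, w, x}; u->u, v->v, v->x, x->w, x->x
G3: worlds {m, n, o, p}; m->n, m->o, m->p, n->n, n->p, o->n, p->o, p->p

G1, G3

The schema corresponds to a generalized confluence (Geach) condition: ∀x ∀y ∀z ((xR²y ∧ xRz) → ∃w (yRw ∧ zR²w)).
G1: holds.
G2: fails — vR²w, vRv but no t with wRt and vR²t.
G3: holds.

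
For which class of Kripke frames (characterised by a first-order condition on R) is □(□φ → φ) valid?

Suppose □(□φ→φ) is valid. Take Rxy and set V(φ)={w : Ryw}. Then at y, □φ holds; since □(□φ→φ) at x, □φ→φ at y, so φ at y, i.e. Ryy.
Conversely, any frame satisfying ∀x ∀y (Rxy → Ryy) validates the schema.
Frame condition: ∀x ∀y (Rxy → Ryy).

shift-reflexivity: ∀x ∀y (Rxy → Ryy)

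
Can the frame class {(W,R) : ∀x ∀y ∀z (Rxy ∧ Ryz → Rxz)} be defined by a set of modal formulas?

Yes: it is transitivity, defined by the 4 schema □q → □□q.
Suppose □q→□□q is valid. Take Rxy, Ryz and set V(q)={w : Rxw}. Then □q at x, so □□q at x, so □q at y, so q at z, i.e. Rxz.

Definable; □q → □□q defines it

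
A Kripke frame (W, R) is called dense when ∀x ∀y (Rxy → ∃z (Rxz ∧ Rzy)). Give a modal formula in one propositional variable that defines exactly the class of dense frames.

The condition is density. The C4 schema □□r → □r defines it.
Suppose □□r→□r is valid. Take Rxy and set V(r)={w : xR²w}. Then □□r at x, so □r at x, so r at y, i.e. ∃z(Rxz∧Rzy).

□□r → □r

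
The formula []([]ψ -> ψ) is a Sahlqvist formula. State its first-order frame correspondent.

shift-reflexivity: forall x forall y (Rxy -> Ryy)

This schema is the T□ axiom.
It corresponds to shift-reflexivity: forall x forall y (Rxy -> Ryy).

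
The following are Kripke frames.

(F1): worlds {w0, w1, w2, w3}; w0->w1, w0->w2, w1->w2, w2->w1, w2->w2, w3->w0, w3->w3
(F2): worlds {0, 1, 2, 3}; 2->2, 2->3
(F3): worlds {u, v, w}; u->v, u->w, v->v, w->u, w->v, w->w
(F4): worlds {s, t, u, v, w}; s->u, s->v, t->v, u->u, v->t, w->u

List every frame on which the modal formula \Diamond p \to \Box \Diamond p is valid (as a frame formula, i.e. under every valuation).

none

This is the axiom for the Euclidean property; its first-order frame correspondent is \forall x \forall y \forall z (Rxy \wedge Rxz \to Ryz).
(F1): fails — Rw0w1 and Rw0w1 but not Rw1w1.
(F2): fails — R23 and R23 but not R33.
(F3): fails — Ruv and Ruw but not Rvw.
(F4): fails — Rsv and Rsv but not Rvv.
Valid on no frame.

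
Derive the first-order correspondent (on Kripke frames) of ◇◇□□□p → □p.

This is a Sahlqvist (Geach-type) schema ◇^2□^3p → □^1◇^0p.
Minimal-valuation argument: fix x; take any y with xR^2y and any z with xR^1z. Set V(p) to the set of worlds R-reachable from y in exactly 3 steps. Then □^3p holds at y, so the antecedent holds at x; validity forces ◇^0p at z, giving a w with zR^0w and yR^3w.
First-order correspondent: ∀x ∀y ∀z ((xR²y ∧ xRz) → ∃w (yR³w ∧ z = w)).

∀x ∀y ∀z ((xR²y ∧ xRz) → ∃w (yR³w ∧ z = w))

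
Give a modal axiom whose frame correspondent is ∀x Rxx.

□s → s

This is reflexivity; the standard corresponding axiom is T: □s → s.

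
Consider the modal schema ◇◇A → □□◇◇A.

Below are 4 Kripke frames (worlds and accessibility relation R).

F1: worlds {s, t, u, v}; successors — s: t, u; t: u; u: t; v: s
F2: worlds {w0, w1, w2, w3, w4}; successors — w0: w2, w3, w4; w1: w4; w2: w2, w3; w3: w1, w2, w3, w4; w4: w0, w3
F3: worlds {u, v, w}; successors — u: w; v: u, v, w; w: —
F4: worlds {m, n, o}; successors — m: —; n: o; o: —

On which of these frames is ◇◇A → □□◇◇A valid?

F4

The schema corresponds to a generalized confluence (Geach) condition: ∀x ∀y ∀z ((xR²y ∧ xR²z) → ∃w (y = w ∧ zR²w)).
F1: fails — sR²t, sR²u but no w with t=w and uR²w.
F2: fails — w0R²w0, w0R²w2 but no w with w0=w and w2R²w.
F3: fails — vR²u, vR²u but no t with u=t and uR²t.
F4: condition met.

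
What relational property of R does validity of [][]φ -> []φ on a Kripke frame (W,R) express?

density: forall x forall y (Rxy -> exists z (Rxz & Rzy))

Suppose □□φ→□φ is valid. Take Rxy and set V(φ)={w : xR²w}. Then □□φ at x, so □φ at x, so φ at y, i.e. ∃z(Rxz∧Rzy).
The converse is a direct semantic check.
Frame condition: forall x forall y (Rxy -> exists z (Rxz & Rzy)).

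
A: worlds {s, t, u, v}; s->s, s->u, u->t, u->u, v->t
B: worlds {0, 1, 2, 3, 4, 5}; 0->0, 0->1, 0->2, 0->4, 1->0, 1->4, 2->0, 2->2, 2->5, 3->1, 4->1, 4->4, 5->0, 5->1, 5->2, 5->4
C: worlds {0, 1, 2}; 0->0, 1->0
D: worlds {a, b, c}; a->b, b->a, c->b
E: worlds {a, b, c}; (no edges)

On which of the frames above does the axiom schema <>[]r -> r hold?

This is the axiom for symmetry; its first-order frame correspondent is forall x forall y (Rxy -> Ryx).
A: fails — Rut but not Rtu.
B: fails — R04 but not R40.
C: fails — R10 but not R01.
D: fails — Rcb but not Rbc.
E: condition met.
Valid on: E.

E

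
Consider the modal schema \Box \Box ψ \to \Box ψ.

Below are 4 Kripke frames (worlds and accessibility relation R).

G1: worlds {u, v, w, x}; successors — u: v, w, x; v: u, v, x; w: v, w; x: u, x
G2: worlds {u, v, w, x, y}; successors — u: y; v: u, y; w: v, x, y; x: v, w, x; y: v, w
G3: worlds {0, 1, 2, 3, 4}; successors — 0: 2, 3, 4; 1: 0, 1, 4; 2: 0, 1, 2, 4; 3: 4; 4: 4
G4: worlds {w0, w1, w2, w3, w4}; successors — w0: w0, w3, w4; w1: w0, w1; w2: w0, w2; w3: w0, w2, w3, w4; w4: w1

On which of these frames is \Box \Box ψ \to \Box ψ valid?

G1, G4

This is the axiom for density; its first-order frame correspondent is \forall x \forall y (Rxy \to \exists z (Rxz \wedge Rzy)).
G1: holds.
G2: fails — Rvu but no z with Rvz and Rzu.
G3: fails — R03 but no z with R0z and Rz3.
G4: holds.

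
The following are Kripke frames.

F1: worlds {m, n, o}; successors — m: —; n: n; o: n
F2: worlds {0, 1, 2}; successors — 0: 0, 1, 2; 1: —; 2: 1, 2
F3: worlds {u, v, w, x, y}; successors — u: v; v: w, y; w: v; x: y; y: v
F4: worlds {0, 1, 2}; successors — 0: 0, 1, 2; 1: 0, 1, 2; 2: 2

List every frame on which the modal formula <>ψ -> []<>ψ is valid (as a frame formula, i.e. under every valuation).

The schema corresponds to the Euclidean property: forall x forall y forall z (Rxy & Rxz -> Ryz).
F1: satisfies the condition.
F2: fails — R02 and R00 but not R20.
F3: fails — Ruv and Ruv but not Rvv.
F4: fails — R02 and R00 but not R20.
Valid on: F1.

F1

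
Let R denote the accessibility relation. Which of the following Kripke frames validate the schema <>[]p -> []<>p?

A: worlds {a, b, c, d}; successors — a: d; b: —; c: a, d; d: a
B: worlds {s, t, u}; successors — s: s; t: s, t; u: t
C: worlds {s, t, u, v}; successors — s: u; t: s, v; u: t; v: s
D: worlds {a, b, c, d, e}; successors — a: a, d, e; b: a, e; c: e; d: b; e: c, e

The schema corresponds to convergence: forall x forall y forall z (Rxy & Rxz -> exists w (Ryw & Rzw)).
A: fails — Rca and Rcd but a and d have no common successor.
B: ✓.
C: fails — Rtv and Rts but v and s have no common successor.
D: fails — Rae and Rad but e and d have no common successor.
Valid on: B.

B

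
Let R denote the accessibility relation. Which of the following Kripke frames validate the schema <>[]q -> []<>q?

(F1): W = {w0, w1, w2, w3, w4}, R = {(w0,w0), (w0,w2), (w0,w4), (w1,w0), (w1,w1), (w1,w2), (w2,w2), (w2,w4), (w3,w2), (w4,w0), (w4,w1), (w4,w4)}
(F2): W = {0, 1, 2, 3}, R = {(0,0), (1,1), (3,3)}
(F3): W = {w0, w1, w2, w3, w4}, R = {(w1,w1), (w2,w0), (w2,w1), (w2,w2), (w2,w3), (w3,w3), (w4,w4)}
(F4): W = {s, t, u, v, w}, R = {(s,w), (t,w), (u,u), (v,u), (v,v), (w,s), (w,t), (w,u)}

(F1), (F2)

Frame correspondent (Sahlqvist): forall x forall y forall z (Rxy & Rxz -> exists w (Ryw & Rzw)) — i.e. convergence.
(F1): holds.
(F2): holds.
(F3): fails — Rw2w2 and Rw2w0 but w2 and w0 have no common successor.
(F4): fails — Rwt and Rwu but t and u have no common successor.
Valid on: (F1), (F2).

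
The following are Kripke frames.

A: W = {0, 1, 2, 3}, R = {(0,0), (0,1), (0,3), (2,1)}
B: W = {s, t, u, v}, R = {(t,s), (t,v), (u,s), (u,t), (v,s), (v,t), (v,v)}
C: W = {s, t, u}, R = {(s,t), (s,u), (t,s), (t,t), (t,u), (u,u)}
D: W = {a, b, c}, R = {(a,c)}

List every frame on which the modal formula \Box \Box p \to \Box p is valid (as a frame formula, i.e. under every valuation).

C

The schema corresponds to density: \forall x \forall y (Rxy \to \exists z (Rxz \wedge Rzy)).
A: fails — R21 but no z with R2z and Rz1.
B: fails — Rut but no z with Ruz and Rzt.
C: holds.
D: fails — Rac but no z with Raz and Rzc.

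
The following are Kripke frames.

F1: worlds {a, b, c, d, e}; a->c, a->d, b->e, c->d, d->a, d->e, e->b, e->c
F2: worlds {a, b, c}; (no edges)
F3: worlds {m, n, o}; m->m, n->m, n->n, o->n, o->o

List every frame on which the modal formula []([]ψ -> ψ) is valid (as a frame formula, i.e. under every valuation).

F2, F3

The schema corresponds to shift-reflexivity: forall x forall y (Rxy -> Ryy).
F1: fails — Rde but not Ree.
F2: condition met.
F3: condition met.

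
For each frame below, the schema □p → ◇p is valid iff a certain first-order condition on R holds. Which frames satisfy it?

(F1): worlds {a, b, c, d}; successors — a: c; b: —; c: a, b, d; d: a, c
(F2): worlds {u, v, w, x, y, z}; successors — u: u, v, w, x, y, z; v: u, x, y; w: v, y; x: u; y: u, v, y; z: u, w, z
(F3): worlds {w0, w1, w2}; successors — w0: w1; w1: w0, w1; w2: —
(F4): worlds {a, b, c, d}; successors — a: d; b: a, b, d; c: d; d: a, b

(F2), (F4)

Frame correspondent (Sahlqvist): ∀x ∃y Rxy — i.e. seriality.
(F1): fails — world b has no successor.
(F2): ✓.
(F3): fails — world w2 has no successor.
(F4): ✓.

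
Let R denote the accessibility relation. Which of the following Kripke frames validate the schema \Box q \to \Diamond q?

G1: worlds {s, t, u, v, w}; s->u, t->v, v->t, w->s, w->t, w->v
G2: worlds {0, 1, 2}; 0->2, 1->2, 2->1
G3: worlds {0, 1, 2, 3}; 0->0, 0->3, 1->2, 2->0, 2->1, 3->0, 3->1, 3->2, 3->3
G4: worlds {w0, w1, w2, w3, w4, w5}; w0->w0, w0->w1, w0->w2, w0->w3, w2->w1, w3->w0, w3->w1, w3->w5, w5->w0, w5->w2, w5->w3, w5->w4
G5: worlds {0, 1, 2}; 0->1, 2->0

This is the axiom for seriality; its first-order frame correspondent is \forall x \exists y Rxy.
G1: fails — world u has no successor.
G2: holds.
G3: holds.
G4: fails — world w1 has no successor.
G5: fails — world 1 has no successor.
Valid on: G2, G3.

G2, G3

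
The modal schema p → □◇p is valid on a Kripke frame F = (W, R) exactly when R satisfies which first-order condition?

symmetry: ∀x ∀y (Rxy → Ryx)

This is the B axiom.
Its frame correspondent is symmetry — ∀x ∀y (Rxy → Ryx).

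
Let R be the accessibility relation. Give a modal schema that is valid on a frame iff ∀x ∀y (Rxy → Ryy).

□(□ψ → ψ)

The condition is shift-reflexivity. The T□ schema □(□ψ → ψ) defines it.
Suppose □(□ψ→ψ) is valid. Take Rxy and set V(ψ)={w : Ryw}. Then at y, □ψ holds; since □(□ψ→ψ) at x, □ψ→ψ at y, so ψ at y, i.e. Ryy.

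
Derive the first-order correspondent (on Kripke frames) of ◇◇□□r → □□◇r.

This is a Sahlqvist (Geach-type) schema ◇^2□^2r → □^2◇^1r.
Minimal-valuation argument: fix x; take any y with xR^2y and any z with xR^2z. Set V(r) to the set of worlds R-reachable from y in exactly 2 steps. Then □^2r holds at y, so the antecedent holds at x; validity forces ◇^1r at z, giving a w with zR^1w and yR^2w.
First-order correspondent: ∀x ∀y ∀z ((xR²y ∧ xR²z) → ∃w (yR²w ∧ zRw)).

∀x ∀y ∀z ((xR²y ∧ xR²z) → ∃w (yR²w ∧ zRw))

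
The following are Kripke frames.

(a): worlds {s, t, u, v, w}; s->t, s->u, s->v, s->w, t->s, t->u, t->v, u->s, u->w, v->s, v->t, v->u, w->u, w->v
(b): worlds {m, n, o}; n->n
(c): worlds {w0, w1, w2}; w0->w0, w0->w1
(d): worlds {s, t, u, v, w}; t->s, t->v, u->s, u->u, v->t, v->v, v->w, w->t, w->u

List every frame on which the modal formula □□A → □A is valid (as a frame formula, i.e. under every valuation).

(b), (c)

Frame correspondent (Sahlqvist): ∀x ∀y (Rxy → ∃z (Rxz ∧ Rzy)) — i.e. density.
(a): fails — Rus but no z with Ruz and Rzs.
(b): satisfies the condition.
(c): satisfies the condition.
(d): fails — Rwt but no z with Rwz and Rzt.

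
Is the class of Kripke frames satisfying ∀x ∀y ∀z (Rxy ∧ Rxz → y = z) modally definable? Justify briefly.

Yes, by ◇p → □p

Yes: it is partial functionality, defined by the CD schema ◇p → □p.
Suppose ◇p→□p is valid. Take Rxy, Rxz and set V(p)={y}. Then ◇p at x, so □p at x, so p at z, i.e. z=y.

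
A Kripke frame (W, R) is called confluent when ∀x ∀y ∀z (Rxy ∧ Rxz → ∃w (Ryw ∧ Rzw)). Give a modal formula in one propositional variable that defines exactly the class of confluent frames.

◇□q → □◇q

A defining formula is ◇□q → □◇q (the .2 axiom).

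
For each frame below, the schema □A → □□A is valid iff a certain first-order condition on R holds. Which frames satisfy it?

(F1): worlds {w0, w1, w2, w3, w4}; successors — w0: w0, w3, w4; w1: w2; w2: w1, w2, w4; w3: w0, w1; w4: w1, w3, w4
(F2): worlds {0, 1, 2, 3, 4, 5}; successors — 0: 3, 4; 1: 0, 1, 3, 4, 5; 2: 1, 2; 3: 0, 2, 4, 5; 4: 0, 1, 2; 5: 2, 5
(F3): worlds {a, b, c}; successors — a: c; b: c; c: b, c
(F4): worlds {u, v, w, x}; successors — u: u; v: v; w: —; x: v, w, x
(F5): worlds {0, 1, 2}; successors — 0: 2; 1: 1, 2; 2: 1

(F4)

This is the axiom for transitivity; its first-order frame correspondent is ∀x ∀y ∀z (Rxy ∧ Ryz → Rxz).
(F1): fails — Rw1w2 and Rw2w4 but not Rw1w4.
(F2): fails — R34 and R41 but not R31.
(F3): fails — Rac and Rcb but not Rab.
(F4): holds.
(F5): fails — R21 and R12 but not R22.
Valid on: (F4).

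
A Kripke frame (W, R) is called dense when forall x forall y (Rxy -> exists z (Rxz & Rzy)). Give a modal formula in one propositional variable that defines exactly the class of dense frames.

This is density; the standard corresponding axiom is C4: □□r → □r.
Suppose □□r→□r is valid. Take Rxy and set V(r)={w : xR²w}. Then □□r at x, so □r at x, so r at y, i.e. ∃z(Rxz∧Rzy).

□□r → □r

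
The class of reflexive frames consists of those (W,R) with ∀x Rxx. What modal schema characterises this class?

□s → s

This is reflexivity; the standard corresponding axiom is T: □s → s.
Suppose □s→s is valid. At any x set V(s)={w : Rxw}. Then □s holds at x, so s holds at x, i.e. Rxx.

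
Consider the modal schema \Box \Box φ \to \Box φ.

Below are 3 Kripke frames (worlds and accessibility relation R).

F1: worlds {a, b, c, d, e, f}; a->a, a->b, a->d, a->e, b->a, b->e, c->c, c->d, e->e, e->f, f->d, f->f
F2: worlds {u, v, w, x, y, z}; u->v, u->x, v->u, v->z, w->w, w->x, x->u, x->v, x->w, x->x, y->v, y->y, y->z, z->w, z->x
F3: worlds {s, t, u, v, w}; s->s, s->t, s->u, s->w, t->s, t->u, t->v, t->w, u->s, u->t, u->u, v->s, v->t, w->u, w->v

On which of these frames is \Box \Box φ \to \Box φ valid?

F1

This is the axiom for density; its first-order frame correspondent is \forall x \forall y (Rxy \to \exists z (Rxz \wedge Rzy)).
F1: ✓.
F2: fails — Rvz but no t with Rvt and Rtz.
F3: fails — Rwv but no z with Rwz and Rzv.
Valid on: F1.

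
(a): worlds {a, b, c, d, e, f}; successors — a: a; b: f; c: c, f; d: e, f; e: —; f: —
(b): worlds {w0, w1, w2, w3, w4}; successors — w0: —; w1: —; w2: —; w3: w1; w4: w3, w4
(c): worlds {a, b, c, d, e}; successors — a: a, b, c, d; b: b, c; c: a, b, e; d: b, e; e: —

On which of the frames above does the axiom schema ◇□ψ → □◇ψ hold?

none

This is the axiom for convergence; its first-order frame correspondent is ∀x ∀y ∀z (Rxy ∧ Rxz → ∃w (Ryw ∧ Rzw)).
(a): fails — Rbf and Rbf but f and f have no common successor.
(b): fails — Rw3w1 and Rw3w1 but w1 and w1 have no common successor.
(c): fails — Rcb and Rce but b and e have no common successor.
Valid on no frame.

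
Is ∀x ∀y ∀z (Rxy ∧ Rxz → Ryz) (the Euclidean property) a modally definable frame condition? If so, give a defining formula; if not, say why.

Yes — defined by ◇p → □◇p

This is a Sahlqvist condition; the 5 axiom ◇p → □◇p defines it.
Suppose ◇p→□◇p is valid. Take Rxy, Rxz and set V(p)={y}. Then ◇p at x, so □◇p at x, so ◇p at z, so some w with Rzw has p; w=y, i.e. Rzy. By symmetry of the argument, Ryz.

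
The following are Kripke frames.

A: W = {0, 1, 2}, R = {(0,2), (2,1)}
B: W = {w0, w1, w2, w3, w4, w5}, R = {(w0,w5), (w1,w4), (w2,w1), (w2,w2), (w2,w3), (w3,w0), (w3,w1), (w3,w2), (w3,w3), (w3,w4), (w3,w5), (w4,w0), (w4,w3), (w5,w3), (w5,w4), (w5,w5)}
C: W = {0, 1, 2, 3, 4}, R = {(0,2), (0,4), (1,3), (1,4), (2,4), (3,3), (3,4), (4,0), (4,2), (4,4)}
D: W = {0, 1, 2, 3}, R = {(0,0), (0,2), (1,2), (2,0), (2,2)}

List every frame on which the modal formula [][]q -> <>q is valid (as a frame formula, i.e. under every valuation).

C

The schema corresponds to a generalized confluence (Geach) condition: forall x exists w (x R^2 w & xRw).
A: fails — at 0 but no w with 0R²w and 0Rw.
B: fails — at w1 but no w with w1R²w and w1Rw.
C: holds.
D: fails — at 3 but no w with 3R²w and 3Rw.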